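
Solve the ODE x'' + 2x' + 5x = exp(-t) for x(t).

x = exp(-t)/4 + C1*cos(2*t)*exp(-t) + C2*exp(-t)*sin(2*t)

Characteristic equation r² + 2r + 5 = 0 has discriminant (2)² - 4·(5) = -16 < 0, so r = -1 ± 2i.
Hence x_h = C1*cos(2*t)*exp(-t) + C2*exp(-t)*sin(2*t).
Try x_p = A*exp(-t). Substituting into the equation and dividing by exp(-t) gives A = 1/4, so x_p = exp(-t)/4.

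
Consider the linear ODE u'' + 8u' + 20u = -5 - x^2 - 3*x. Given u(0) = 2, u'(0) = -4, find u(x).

u = -201/1000 - 11*x/100 - x**2/20 + 2201*cos(2*x)*exp(-4*x)/1000 + 2457*exp(-4*x)*sin(2*x)/1000

Characteristic equation r² + 8r + 20 = 0 has discriminant (8)² - 4·(20) = -16 < 0, so r = -4 ± 2i.
Hence u_h = C1*cos(2*x)*exp(-4*x) + C2*exp(-4*x)*sin(2*x).
For the particular solution try u_p = A0 + A1*x + A2*x^2. Substituting and matching coefficients of each power of x gives A0 = -201/1000, A1 = -11/100, A2 = -1/20, so u_p = -201/1000 - 11*x/100 - x^2/20.
General solution: u = -201/1000 - 11*x/100 - x^2/20 + C1*cos(2*x)*exp(-4*x) + C2*exp(-4*x)*sin(2*x).
Apply the initial conditions: u(0) = -201/1000 + C1 = 2 and u'(0) = -11/100 - 4*C1 + 2*C2 = -4. Solving gives C1 = 2201/1000, C2 = 2457/1000.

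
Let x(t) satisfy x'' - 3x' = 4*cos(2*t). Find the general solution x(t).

x = C2 - 6*sin(2*t)/13 - 4*cos(2*t)/13 + C1*exp(3*t)

Characteristic equation r² - 3r = 0 factors as (r - 3)r = 0, so r = 3, 0.
Hence x_h = C1*exp(3*t) + C2.
Try x_p = A*cos(2*t) + B*sin(2*t). Substituting and equating the coefficients of cos(2t) and sin(2t) gives A = -4/13, B = -6/13, so x_p = -6*sin(2*t)/13 - 4*cos(2*t)/13.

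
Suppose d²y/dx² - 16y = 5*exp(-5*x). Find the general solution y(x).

Characteristic equation r² - 16 = 0 factors as (r - 4)(r + 4) = 0, so r = 4, -4.
Hence y_h = C1*exp(4*x) + C2*exp(-4*x).
Try y_p = A*exp(-5*x). Substituting into the equation and dividing by exp(-5*x) gives A = 5/9, so y_p = 5*exp(-5*x)/9.

y = 5*exp(-5*x)/9 + C1*exp(4*x) + C2*exp(-4*x)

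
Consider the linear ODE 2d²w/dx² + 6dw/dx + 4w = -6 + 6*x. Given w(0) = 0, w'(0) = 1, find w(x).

Divide through by 2: w'' + 3w' + 2w = -3 + 3*x.
Characteristic equation r² + 3r + 2 = 0 factors as (r + 1)(r + 2) = 0, so r = -1, -2.
Hence w_h = C1*exp(-x) + C2*exp(-2*x).
For the particular solution try w_p = A0 + A1*x. Substituting and matching coefficients of each power of x gives A0 = -15/4, A1 = 3/2, so w_p = -15/4 + 3*x/2.
General solution: w = -15/4 + 3*x/2 + C1*exp(-x) + C2*exp(-2*x).
Apply the initial conditions: w(0) = -15/4 + C1 + C2 = 0 and w'(0) = 3/2 - C1 - 2*C2 = 1. Solving gives C1 = 7, C2 = -13/4.

w = -15/4 + 7*exp(-x) - 13*exp(-2*x)/4 + 3*x/2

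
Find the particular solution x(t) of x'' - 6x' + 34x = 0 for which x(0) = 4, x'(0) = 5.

x = 4*cos(5*t)*exp(3*t) - 7*exp(3*t)*sin(5*t)/5

Characteristic equation r² - 6r + 34 = 0 has discriminant (-6)² - 4·(34) = -100 < 0, so r = 3 ± 5i.
Hence x_h = C1*cos(5*t)*exp(3*t) + C2*exp(3*t)*sin(5*t).
Apply the initial conditions: x(0) = C1 = 4 and x'(0) = 3*C1 + 5*C2 = 5. Solving gives C1 = 4, C2 = -7/5.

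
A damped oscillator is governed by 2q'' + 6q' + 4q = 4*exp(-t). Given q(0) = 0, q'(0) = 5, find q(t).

q = -3*exp(-2*t) + 3*exp(-t) + 2*t*exp(-t)

Divide through by 2: q'' + 3q' + 2q = 2*exp(-t).
Characteristic equation r² + 3r + 2 = 0 factors as (r + 2)(r + 1) = 0, so r = -2, -1.
Hence q_h = C1*exp(-2*t) + C2*exp(-t).
Since exp(-t) solves the homogeneous equation (r = -1 is a root of multiplicity 1), multiply the trial by t. Try q_p = A*t*exp(-t). Substituting into the equation and dividing by exp(-t) gives A = 2, so q_p = 2*t*exp(-t).
General solution: q = C1*exp(-2*t) + C2*exp(-t) + 2*t*exp(-t).
Apply the initial conditions: q(0) = C1 + C2 = 0 and q'(0) = 2 - C2 - 2*C1 = 5. Solving gives C1 = -3, C2 = 3.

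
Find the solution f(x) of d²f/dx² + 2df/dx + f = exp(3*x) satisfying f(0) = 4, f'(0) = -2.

f = exp(3*x)/16 + 63*exp(-x)/16 + 7*x*exp(-x)/4

Characteristic equation r² + 2r + 1 = 0 has discriminant (2)² - 4·(1) = 0, so r = -1 is a repeated root.
Hence f_h = (C1 + C2*x)*exp(-x).
Try f_p = A*exp(3*x). Substituting into the equation and dividing by exp(3*x) gives A = 1/16, so f_p = exp(3*x)/16.
General solution: f = exp(3*x)/16 + C1*exp(-x) + C2*x*exp(-x).
Apply the initial conditions: f(0) = 1/16 + C1 = 4 and f'(0) = 3/16 + C2 - C1 = -2. Solving gives C1 = 63/16, C2 = 7/4.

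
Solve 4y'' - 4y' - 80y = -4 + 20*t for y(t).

Divide through by 4: y'' - y' - 20y = -1 + 5*t.
Characteristic equation r² - r - 20 = 0 factors as (r + 4)(r - 5) = 0, so r = -4, 5.
Hence y_h = C1*exp(-4*t) + C2*exp(5*t).
For the particular solution try y_p = A0 + A1*t. Substituting and matching coefficients of each power of t gives A0 = 1/16, A1 = -1/4, so y_p = 1/16 - t/4.

y = 1/16 - t/4 + C1*exp(-4*t) + C2*exp(5*t)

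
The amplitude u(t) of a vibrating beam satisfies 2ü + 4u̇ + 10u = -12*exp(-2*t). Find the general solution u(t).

u = -6*exp(-2*t)/5 + C1*cos(2*t)*exp(-t) + C2*exp(-t)*sin(2*t)

Divide through by 2: u'' + 2u' + 5u = -6*exp(-2*t).
Characteristic equation r² + 2r + 5 = 0 has discriminant (2)² - 4·(5) = -16 < 0, so r = -1 ± 2i.
Hence u_h = C1*cos(2*t)*exp(-t) + C2*exp(-t)*sin(2*t).
Try u_p = A*exp(-2*t). Substituting into the equation and dividing by exp(-2*t) gives A = -6/5, so u_p = -6*exp(-2*t)/5.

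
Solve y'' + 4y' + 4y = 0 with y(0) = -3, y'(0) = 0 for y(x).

Characteristic equation r² + 4r + 4 = 0 has discriminant (4)² - 4·(4) = 0, so r = -2 is a repeated root.
Hence y_h = (C1 + C2*x)*exp(-2*x).
Apply the initial conditions: y(0) = C1 = -3 and y'(0) = C2 - 2*C1 = 0. Solving gives C1 = -3, C2 = -6.

y = -3*exp(-2*x) - 6*x*exp(-2*x)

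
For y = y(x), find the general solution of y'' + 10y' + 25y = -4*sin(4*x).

y = -36*sin(4*x)/1681 + 160*cos(4*x)/1681 + C1*exp(-5*x) + C2*x*exp(-5*x)

Characteristic equation r² + 10r + 25 = 0 has discriminant (10)² - 4·(25) = 0, so r = -5 is a repeated root.
Hence y_h = (C1 + C2*x)*exp(-5*x).
Try y_p = A*cos(4*x) + B*sin(4*x). Substituting and equating the coefficients of cos(4x) and sin(4x) gives A = 160/1681, B = -36/1681, so y_p = -36*sin(4*x)/1681 + 160*cos(4*x)/1681.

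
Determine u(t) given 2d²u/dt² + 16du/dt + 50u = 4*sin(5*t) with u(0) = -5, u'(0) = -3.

u = -cos(5*t)/20 - 99*cos(3*t)*exp(-4*t)/20 - 38*exp(-4*t)*sin(3*t)/5

Divide through by 2: u'' + 8u' + 25u = 2*sin(5*t).
Characteristic equation r² + 8r + 25 = 0 has discriminant (8)² - 4·(25) = -36 < 0, so r = -4 ± 3i.
Hence u_h = C1*cos(3*t)*exp(-4*t) + C2*exp(-4*t)*sin(3*t).
Try u_p = A*cos(5*t) + B*sin(5*t). Substituting and equating the coefficients of cos(5t) and sin(5t) gives A = -1/20, B = 0, so u_p = -cos(5*t)/20.
General solution: u = -cos(5*t)/20 + C1*cos(3*t)*exp(-4*t) + C2*exp(-4*t)*sin(3*t).
Apply the initial conditions: u(0) = -1/20 + C1 = -5 and u'(0) = -4*C1 + 3*C2 = -3. Solving gives C1 = -99/20, C2 = -38/5.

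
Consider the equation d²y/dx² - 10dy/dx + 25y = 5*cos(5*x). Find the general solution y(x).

y = -sin(5*x)/10 + C1*exp(5*x) + C2*x*exp(5*x)

Characteristic equation r² - 10r + 25 = 0 has discriminant (-10)² - 4·(25) = 0, so r = 5 is a repeated root.
Hence y_h = (C1 + C2*x)*exp(5*x).
Try y_p = A*cos(5*x) + B*sin(5*x). Substituting and equating the coefficients of cos(5x) and sin(5x) gives A = 0, B = -1/10, so y_p = -sin(5*x)/10.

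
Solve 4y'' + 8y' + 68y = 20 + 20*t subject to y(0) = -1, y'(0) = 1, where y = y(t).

Divide through by 4: y'' + 2y' + 17y = 5 + 5*t.
Characteristic equation r² + 2r + 17 = 0 has discriminant (2)² - 4·(17) = -64 < 0, so r = -1 ± 4i.
Hence y_h = C1*cos(4*t)*exp(-t) + C2*exp(-t)*sin(4*t).
For the particular solution try y_p = A0 + A1*t. Substituting and matching coefficients of each power of t gives A0 = 75/289, A1 = 5/17, so y_p = 75/289 + 5*t/17.
General solution: y = 75/289 + 5*t/17 + C1*cos(4*t)*exp(-t) + C2*exp(-t)*sin(4*t).
Apply the initial conditions: y(0) = 75/289 + C1 = -1 and y'(0) = 5/17 - C1 + 4*C2 = 1. Solving gives C1 = -364/289, C2 = -40/289.

y = 75/289 + 5*t/17 - 364*cos(4*t)*exp(-t)/289 - 40*exp(-t)*sin(4*t)/289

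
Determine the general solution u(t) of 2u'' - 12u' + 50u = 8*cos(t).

u = -2*sin(t)/51 + 8*cos(t)/51 + C1*cos(4*t)*exp(3*t) + C2*exp(3*t)*sin(4*t)

Divide through by 2: u'' - 6u' + 25u = 4*cos(t).
Characteristic equation r² - 6r + 25 = 0 has discriminant (-6)² - 4·(25) = -64 < 0, so r = 3 ± 4i.
Hence u_h = C1*cos(4*t)*exp(3*t) + C2*exp(3*t)*sin(4*t).
Try u_p = A*cos(t) + B*sin(t). Substituting and equating the coefficients of cos(t) and sin(t) gives A = 8/51, B = -2/51, so u_p = -2*sin(t)/51 + 8*cos(t)/51.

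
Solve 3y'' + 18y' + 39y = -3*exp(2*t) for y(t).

Divide through by 3: y'' + 6y' + 13y = -exp(2*t).
Characteristic equation r² + 6r + 13 = 0 has discriminant (6)² - 4·(13) = -16 < 0, so r = -3 ± 2i.
Hence y_h = C1*cos(2*t)*exp(-3*t) + C2*exp(-3*t)*sin(2*t).
Try y_p = A*exp(2*t). Substituting into the equation and dividing by exp(2*t) gives A = -1/29, so y_p = -exp(2*t)/29.

y = -exp(2*t)/29 + C1*cos(2*t)*exp(-3*t) + C2*exp(-3*t)*sin(2*t)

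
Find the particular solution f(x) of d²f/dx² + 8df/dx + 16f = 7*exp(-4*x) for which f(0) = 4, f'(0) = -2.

Characteristic equation r² + 8r + 16 = 0 has discriminant (8)² - 4·(16) = 0, so r = -4 is a repeated root.
Hence f_h = (C1 + C2*x)*exp(-4*x).
Since exp(-4*x) solves the homogeneous equation (r = -4 is a root of multiplicity 2), multiply the trial by x^2. Try f_p = A*x^2*exp(-4*x). Substituting into the equation and dividing by exp(-4*x) gives A = 7/2, so f_p = 7*x^2*exp(-4*x)/2.
General solution: f = C1*exp(-4*x) + 7*x^2*exp(-4*x)/2 + C2*x*exp(-4*x).
Apply the initial conditions: f(0) = C1 = 4 and f'(0) = C2 - 4*C1 = -2. Solving gives C1 = 4, C2 = 14.

f = 4*exp(-4*x) + 14*x*exp(-4*x) + 7*x**2*exp(-4*x)/2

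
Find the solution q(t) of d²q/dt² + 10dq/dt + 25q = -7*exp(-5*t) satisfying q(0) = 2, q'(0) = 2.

q = 2*exp(-5*t) + 12*t*exp(-5*t) - 7*t**2*exp(-5*t)/2

Characteristic equation r² + 10r + 25 = 0 has discriminant (10)² - 4·(25) = 0, so r = -5 is a repeated root.
Hence q_h = (C1 + C2*t)*exp(-5*t).
Since exp(-5*t) solves the homogeneous equation (r = -5 is a root of multiplicity 2), multiply the trial by t^2. Try q_p = A*t^2*exp(-5*t). Substituting into the equation and dividing by exp(-5*t) gives A = -7/2, so q_p = -7*t^2*exp(-5*t)/2.
General solution: q = C1*exp(-5*t) - 7*t^2*exp(-5*t)/2 + C2*t*exp(-5*t).
Apply the initial conditions: q(0) = C1 = 2 and q'(0) = C2 - 5*C1 = 2. Solving gives C1 = 2, C2 = 12.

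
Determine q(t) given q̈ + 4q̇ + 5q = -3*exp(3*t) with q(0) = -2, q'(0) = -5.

q = -3*exp(3*t)/26 - 219*exp(-2*t)*sin(t)/26 - 49*cos(t)*exp(-2*t)/26

Characteristic equation r² + 4r + 5 = 0 has discriminant (4)² - 4·(5) = -4 < 0, so r = -2 ± i.
Hence q_h = C1*cos(t)*exp(-2*t) + C2*exp(-2*t)*sin(t).
Try q_p = A*exp(3*t). Substituting into the equation and dividing by exp(3*t) gives A = -3/26, so q_p = -3*exp(3*t)/26.
General solution: q = -3*exp(3*t)/26 + C1*cos(t)*exp(-2*t) + C2*exp(-2*t)*sin(t).
Apply the initial conditions: q(0) = -3/26 + C1 = -2 and q'(0) = -9/26 + C2 - 2*C1 = -5. Solving gives C1 = -49/26, C2 = -219/26.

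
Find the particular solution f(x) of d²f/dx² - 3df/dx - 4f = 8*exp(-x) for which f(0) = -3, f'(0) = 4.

Characteristic equation r² - 3r - 4 = 0 factors as (r + 1)(r - 4) = 0, so r = -1, 4.
Hence f_h = C1*exp(-x) + C2*exp(4*x).
Since exp(-x) solves the homogeneous equation (r = -1 is a root of multiplicity 1), multiply the trial by x. Try f_p = A*x*exp(-x). Substituting into the equation and dividing by exp(-x) gives A = -8/5, so f_p = -8*x*exp(-x)/5.
General solution: f = C1*exp(-x) + C2*exp(4*x) - 8*x*exp(-x)/5.
Apply the initial conditions: f(0) = C1 + C2 = -3 and f'(0) = -8/5 - C1 + 4*C2 = 4. Solving gives C1 = -88/25, C2 = 13/25.

f = -88*exp(-x)/25 + 13*exp(4*x)/25 - 8*x*exp(-x)/5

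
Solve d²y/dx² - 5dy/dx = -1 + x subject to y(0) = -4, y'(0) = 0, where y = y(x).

y = -496/125 - 4*exp(5*x)/125 - x**2/10 + 4*x/25

Characteristic equation r² - 5r = 0 factors as (r - 5)r = 0, so r = 5, 0.
Hence y_h = C1*exp(5*x) + C2.
Since 0 is a characteristic root (multiplicity 1), multiply the polynomial trial by x: try y_p = x*(A0 + A1*x). Substituting and matching coefficients of each power of x gives A0 = 4/25, A1 = -1/10, so y_p = -x^2/10 + 4*x/25.
General solution: y = C2 - x^2/10 + 4*x/25 + C1*exp(5*x).
Apply the initial conditions: y(0) = C1 + C2 = -4 and y'(0) = 4/25 + 5*C1 = 0. Solving gives C1 = -4/125, C2 = -496/125.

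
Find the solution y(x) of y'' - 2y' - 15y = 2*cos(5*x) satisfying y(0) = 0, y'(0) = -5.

Characteristic equation r² - 2r - 15 = 0 factors as (r + 3)(r - 5) = 0, so r = -3, 5.
Hence y_h = C1*exp(-3*x) + C2*exp(5*x).
Try y_p = A*cos(5*x) + B*sin(5*x). Substituting and equating the coefficients of cos(5x) and sin(5x) gives A = -4/85, B = -1/85, so y_p = -4*cos(5*x)/85 - sin(5*x)/85.
General solution: y = -4*cos(5*x)/85 - sin(5*x)/85 + C1*exp(-3*x) + C2*exp(5*x).
Apply the initial conditions: y(0) = -4/85 + C1 + C2 = 0 and y'(0) = -1/17 - 3*C1 + 5*C2 = -5. Solving gives C1 = 11/17, C2 = -3/5.

y = -4*cos(5*x)/85 - 3*exp(5*x)/5 - sin(5*x)/85 + 11*exp(-3*x)/17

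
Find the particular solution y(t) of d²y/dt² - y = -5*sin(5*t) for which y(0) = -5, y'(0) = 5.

Characteristic equation r² - 1 = 0 factors as (r - 1)(r + 1) = 0, so r = 1, -1.
Hence y_h = C1*exp(t) + C2*exp(-t).
Try y_p = A*cos(5*t) + B*sin(5*t). Substituting and equating the coefficients of cos(5t) and sin(5t) gives A = 0, B = 5/26, so y_p = 5*sin(5*t)/26.
General solution: y = 5*sin(5*t)/26 + C1*exp(t) + C2*exp(-t).
Apply the initial conditions: y(0) = C1 + C2 = -5 and y'(0) = 25/26 + C1 - C2 = 5. Solving gives C1 = -25/52, C2 = -235/52.

y = -235*exp(-t)/52 - 25*exp(t)/52 + 5*sin(5*t)/26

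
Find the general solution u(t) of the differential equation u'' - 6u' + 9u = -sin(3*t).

u = -cos(3*t)/18 + C1*exp(3*t) + C2*t*exp(3*t)

Characteristic equation r² - 6r + 9 = 0 has discriminant (-6)² - 4·(9) = 0, so r = 3 is a repeated root.
Hence u_h = (C1 + C2*t)*exp(3*t).
Try u_p = A*cos(3*t) + B*sin(3*t). Substituting and equating the coefficients of cos(3t) and sin(3t) gives A = -1/18, B = 0, so u_p = -cos(3*t)/18.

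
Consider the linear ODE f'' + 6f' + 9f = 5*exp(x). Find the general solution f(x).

f = 5*exp(x)/16 + C1*exp(-3*x) + C2*x*exp(-3*x)

Characteristic equation r² + 6r + 9 = 0 has discriminant (6)² - 4·(9) = 0, so r = -3 is a repeated root.
Hence f_h = (C1 + C2*x)*exp(-3*x).
Try f_p = A*exp(x). Substituting into the equation and dividing by exp(x) gives A = 5/16, so f_p = 5*exp(x)/16.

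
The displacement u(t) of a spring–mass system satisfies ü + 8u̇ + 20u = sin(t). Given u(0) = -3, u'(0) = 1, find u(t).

u = -8*cos(t)/425 + 19*sin(t)/425 - 2331*exp(-4*t)*sin(2*t)/425 - 1267*cos(2*t)*exp(-4*t)/425

Characteristic equation r² + 8r + 20 = 0 has discriminant (8)² - 4·(20) = -16 < 0, so r = -4 ± 2i.
Hence u_h = C1*cos(2*t)*exp(-4*t) + C2*exp(-4*t)*sin(2*t).
Try u_p = A*cos(t) + B*sin(t). Substituting and equating the coefficients of cos(t) and sin(t) gives A = -8/425, B = 19/425, so u_p = -8*cos(t)/425 + 19*sin(t)/425.
General solution: u = -8*cos(t)/425 + 19*sin(t)/425 + C1*cos(2*t)*exp(-4*t) + C2*exp(-4*t)*sin(2*t).
Apply the initial conditions: u(0) = -8/425 + C1 = -3 and u'(0) = 19/425 - 4*C1 + 2*C2 = 1. Solving gives C1 = -1267/425, C2 = -2331/425.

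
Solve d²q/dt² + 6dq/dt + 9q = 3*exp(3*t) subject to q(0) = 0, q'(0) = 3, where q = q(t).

q = -exp(-3*t)/12 + exp(3*t)/12 + 5*t*exp(-3*t)/2

Characteristic equation r² + 6r + 9 = 0 has discriminant (6)² - 4·(9) = 0, so r = -3 is a repeated root.
Hence q_h = (C1 + C2*t)*exp(-3*t).
Try q_p = A*exp(3*t). Substituting into the equation and dividing by exp(3*t) gives A = 1/12, so q_p = exp(3*t)/12.
General solution: q = exp(3*t)/12 + C1*exp(-3*t) + C2*t*exp(-3*t).
Apply the initial conditions: q(0) = 1/12 + C1 = 0 and q'(0) = 1/4 + C2 - 3*C1 = 3. Solving gives C1 = -1/12, C2 = 5/2.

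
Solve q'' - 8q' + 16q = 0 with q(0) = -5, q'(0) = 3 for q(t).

Characteristic equation r² - 8r + 16 = 0 has discriminant (-8)² - 4·(16) = 0, so r = 4 is a repeated root.
Hence q_h = (C1 + C2*t)*exp(4*t).
Apply the initial conditions: q(0) = C1 = -5 and q'(0) = C2 + 4*C1 = 3. Solving gives C1 = -5, C2 = 23.

q = -5*exp(4*t) + 23*t*exp(4*t)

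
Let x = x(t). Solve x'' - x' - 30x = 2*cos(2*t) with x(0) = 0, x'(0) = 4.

x = -106*exp(-5*t)/319 - 17*cos(2*t)/290 - sin(2*t)/290 + 43*exp(6*t)/110

Characteristic equation r² - r - 30 = 0 factors as (r - 6)(r + 5) = 0, so r = 6, -5.
Hence x_h = C1*exp(6*t) + C2*exp(-5*t).
Try x_p = A*cos(2*t) + B*sin(2*t). Substituting and equating the coefficients of cos(2t) and sin(2t) gives A = -17/290, B = -1/290, so x_p = -17*cos(2*t)/290 - sin(2*t)/290.
General solution: x = -17*cos(2*t)/290 - sin(2*t)/290 + C1*exp(6*t) + C2*exp(-5*t).
Apply the initial conditions: x(0) = -17/290 + C1 + C2 = 0 and x'(0) = -1/145 - 5*C2 + 6*C1 = 4. Solving gives C1 = 43/110, C2 = -106/319.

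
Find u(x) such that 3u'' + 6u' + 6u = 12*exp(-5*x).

u = 4*exp(-5*x)/17 + C1*cos(x)*exp(-x) + C2*exp(-x)*sin(x)

Divide through by 3: u'' + 2u' + 2u = 4*exp(-5*x).
Characteristic equation r² + 2r + 2 = 0 has discriminant (2)² - 4·(2) = -4 < 0, so r = -1 ± i.
Hence u_h = C1*cos(x)*exp(-x) + C2*exp(-x)*sin(x).
Try u_p = A*exp(-5*x). Substituting into the equation and dividing by exp(-5*x) gives A = 4/17, so u_p = 4*exp(-5*x)/17.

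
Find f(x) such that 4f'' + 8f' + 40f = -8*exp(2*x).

Divide through by 4: f'' + 2f' + 10f = -2*exp(2*x).
Characteristic equation r² + 2r + 10 = 0 has discriminant (2)² - 4·(10) = -36 < 0, so r = -1 ± 3i.
Hence f_h = C1*cos(3*x)*exp(-x) + C2*exp(-x)*sin(3*x).
Try f_p = A*exp(2*x). Substituting into the equation and dividing by exp(2*x) gives A = -1/9, so f_p = -exp(2*x)/9.

f = -exp(2*x)/9 + C1*cos(3*x)*exp(-x) + C2*exp(-x)*sin(3*x)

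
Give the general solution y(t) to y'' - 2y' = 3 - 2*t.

Characteristic equation r² - 2r = 0 factors as (r - 2)r = 0, so r = 2, 0.
Hence y_h = C1*exp(2*t) + C2.
Since 0 is a characteristic root (multiplicity 1), multiply the polynomial trial by t: try y_p = t*(A0 + A1*t). Substituting and matching coefficients of each power of t gives A0 = -1, A1 = 1/2, so y_p = t^2/2 - t.

y = C2 + t**2/2 - t + C1*exp(2*t)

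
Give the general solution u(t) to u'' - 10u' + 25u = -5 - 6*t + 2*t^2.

u = -173/625 - 22*t/125 + 2*t**2/25 + C1*exp(5*t) + C2*t*exp(5*t)

Characteristic equation r² - 10r + 25 = 0 has discriminant (-10)² - 4·(25) = 0, so r = 5 is a repeated root.
Hence u_h = (C1 + C2*t)*exp(5*t).
For the particular solution try u_p = A0 + A1*t + A2*t^2. Substituting and matching coefficients of each power of t gives A0 = -173/625, A1 = -22/125, A2 = 2/25, so u_p = -173/625 - 22*t/125 + 2*t^2/25.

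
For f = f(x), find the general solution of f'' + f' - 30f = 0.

Characteristic equation r² + r - 30 = 0 factors as (r + 6)(r - 5) = 0, so r = -6, 5.
Hence f_h = C1*exp(-6*x) + C2*exp(5*x).

f = C1*exp(-6*x) + C2*exp(5*x)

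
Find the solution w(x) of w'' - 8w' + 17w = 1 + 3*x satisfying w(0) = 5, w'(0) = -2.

w = 41/289 + 3*x/17 - 6245*exp(4*x)*sin(x)/289 + 1404*cos(x)*exp(4*x)/289

Characteristic equation r² - 8r + 17 = 0 has discriminant (-8)² - 4·(17) = -4 < 0, so r = 4 ± i.
Hence w_h = C1*cos(x)*exp(4*x) + C2*exp(4*x)*sin(x).
For the particular solution try w_p = A0 + A1*x. Substituting and matching coefficients of each power of x gives A0 = 41/289, A1 = 3/17, so w_p = 41/289 + 3*x/17.
General solution: w = 41/289 + 3*x/17 + C1*cos(x)*exp(4*x) + C2*exp(4*x)*sin(x).
Apply the initial conditions: w(0) = 41/289 + C1 = 5 and w'(0) = 3/17 + C2 + 4*C1 = -2. Solving gives C1 = 1404/289, C2 = -6245/289.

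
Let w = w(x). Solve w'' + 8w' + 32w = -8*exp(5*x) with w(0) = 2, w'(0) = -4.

Characteristic equation r² + 8r + 32 = 0 has discriminant (8)² - 4·(32) = -64 < 0, so r = -4 ± 4i.
Hence w_h = C1*cos(4*x)*exp(-4*x) + C2*exp(-4*x)*sin(4*x).
Try w_p = A*exp(5*x). Substituting into the equation and dividing by exp(5*x) gives A = -8/97, so w_p = -8*exp(5*x)/97.
General solution: w = -8*exp(5*x)/97 + C1*cos(4*x)*exp(-4*x) + C2*exp(-4*x)*sin(4*x).
Apply the initial conditions: w(0) = -8/97 + C1 = 2 and w'(0) = -40/97 - 4*C1 + 4*C2 = -4. Solving gives C1 = 202/97, C2 = 115/97.

w = -8*exp(5*x)/97 + 115*exp(-4*x)*sin(4*x)/97 + 202*cos(4*x)*exp(-4*x)/97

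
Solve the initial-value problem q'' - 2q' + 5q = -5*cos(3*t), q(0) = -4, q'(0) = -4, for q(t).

Characteristic equation r² - 2r + 5 = 0 has discriminant (-2)² - 4·(5) = -16 < 0, so r = 1 ± 2i.
Hence q_h = C1*cos(2*t)*exp(t) + C2*exp(t)*sin(2*t).
Try q_p = A*cos(3*t) + B*sin(3*t). Substituting and equating the coefficients of cos(3t) and sin(3t) gives A = 5/13, B = 15/26, so q_p = 5*cos(3*t)/13 + 15*sin(3*t)/26.
General solution: q = 5*cos(3*t)/13 + 15*sin(3*t)/26 + C1*cos(2*t)*exp(t) + C2*exp(t)*sin(2*t).
Apply the initial conditions: q(0) = 5/13 + C1 = -4 and q'(0) = 45/26 + C1 + 2*C2 = -4. Solving gives C1 = -57/13, C2 = -35/52.

q = 5*cos(3*t)/13 + 15*sin(3*t)/26 - 57*cos(2*t)*exp(t)/13 - 35*exp(t)*sin(2*t)/52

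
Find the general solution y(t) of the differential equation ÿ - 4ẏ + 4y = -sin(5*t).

y = -20*cos(5*t)/841 + 21*sin(5*t)/841 + C1*exp(2*t) + C2*t*exp(2*t)

Characteristic equation r² - 4r + 4 = 0 has discriminant (-4)² - 4·(4) = 0, so r = 2 is a repeated root.
Hence y_h = (C1 + C2*t)*exp(2*t).
Try y_p = A*cos(5*t) + B*sin(5*t). Substituting and equating the coefficients of cos(5t) and sin(5t) gives A = -20/841, B = 21/841, so y_p = -20*cos(5*t)/841 + 21*sin(5*t)/841.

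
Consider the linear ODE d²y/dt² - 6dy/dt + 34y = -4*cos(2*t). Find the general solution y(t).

Characteristic equation r² - 6r + 34 = 0 has discriminant (-6)² - 4·(34) = -100 < 0, so r = 3 ± 5i.
Hence y_h = C1*cos(5*t)*exp(3*t) + C2*exp(3*t)*sin(5*t).
Try y_p = A*cos(2*t) + B*sin(2*t). Substituting and equating the coefficients of cos(2t) and sin(2t) gives A = -10/87, B = 4/87, so y_p = -10*cos(2*t)/87 + 4*sin(2*t)/87.

y = -10*cos(2*t)/87 + 4*sin(2*t)/87 + C1*cos(5*t)*exp(3*t) + C2*exp(3*t)*sin(5*t)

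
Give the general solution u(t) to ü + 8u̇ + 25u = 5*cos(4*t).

Characteristic equation r² + 8r + 25 = 0 has discriminant (8)² - 4·(25) = -36 < 0, so r = -4 ± 3i.
Hence u_h = C1*cos(3*t)*exp(-4*t) + C2*exp(-4*t)*sin(3*t).
Try u_p = A*cos(4*t) + B*sin(4*t). Substituting and equating the coefficients of cos(4t) and sin(4t) gives A = 9/221, B = 32/221, so u_p = 9*cos(4*t)/221 + 32*sin(4*t)/221.

u = 9*cos(4*t)/221 + 32*sin(4*t)/221 + C1*cos(3*t)*exp(-4*t) + C2*exp(-4*t)*sin(3*t)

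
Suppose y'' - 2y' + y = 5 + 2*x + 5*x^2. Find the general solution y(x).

Characteristic equation r² - 2r + 1 = 0 has discriminant (-2)² - 4·(1) = 0, so r = 1 is a repeated root.
Hence y_h = (C1 + C2*x)*exp(x).
For the particular solution try y_p = A0 + A1*x + A2*x^2. Substituting and matching coefficients of each power of x gives A0 = 39, A1 = 22, A2 = 5, so y_p = 39 + 5*x^2 + 22*x.

y = 39 + 5*x**2 + 22*x + C1*exp(x) + C2*x*exp(x)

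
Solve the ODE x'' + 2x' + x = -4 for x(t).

x = -4 + C1*exp(-t) + C2*t*exp(-t)

Characteristic equation r² + 2r + 1 = 0 has discriminant (2)² - 4·(1) = 0, so r = -1 is a repeated root.
Hence x_h = (C1 + C2*t)*exp(-t).
For the particular solution try x_p = A0. Substituting and matching coefficients of each power of t gives A0 = -4, so x_p = -4.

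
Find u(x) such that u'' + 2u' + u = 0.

Characteristic equation r² + 2r + 1 = 0 has discriminant (2)² - 4·(1) = 0, so r = -1 is a repeated root.
Hence u_h = (C1 + C2*x)*exp(-x).

u = C1*exp(-x) + C2*x*exp(-x)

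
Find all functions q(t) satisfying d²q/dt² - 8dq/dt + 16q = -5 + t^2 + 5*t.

Characteristic equation r² - 8r + 16 = 0 has discriminant (-8)² - 4·(16) = 0, so r = 4 is a repeated root.
Hence q_h = (C1 + C2*t)*exp(4*t).
For the particular solution try q_p = A0 + A1*t + A2*t^2. Substituting and matching coefficients of each power of t gives A0 = -17/128, A1 = 3/8, A2 = 1/16, so q_p = -17/128 + t^2/16 + 3*t/8.

q = -17/128 + t**2/16 + 3*t/8 + C1*exp(4*t) + C2*t*exp(4*t)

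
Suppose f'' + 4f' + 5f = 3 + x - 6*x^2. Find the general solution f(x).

Characteristic equation r² + 4r + 5 = 0 has discriminant (4)² - 4·(5) = -4 < 0, so r = -2 ± i.
Hence f_h = C1*cos(x)*exp(-2*x) + C2*exp(-2*x)*sin(x).
For the particular solution try f_p = A0 + A1*x + A2*x^2. Substituting and matching coefficients of each power of x gives A0 = -77/125, A1 = 53/25, A2 = -6/5, so f_p = -77/125 - 6*x^2/5 + 53*x/25.

f = -77/125 - 6*x**2/5 + 53*x/25 + C1*cos(x)*exp(-2*x) + C2*exp(-2*x)*sin(x)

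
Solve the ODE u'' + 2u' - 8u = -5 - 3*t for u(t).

Characteristic equation r² + 2r - 8 = 0 factors as (r - 2)(r + 4) = 0, so r = 2, -4.
Hence u_h = C1*exp(2*t) + C2*exp(-4*t).
For the particular solution try u_p = A0 + A1*t. Substituting and matching coefficients of each power of t gives A0 = 23/32, A1 = 3/8, so u_p = 23/32 + 3*t/8.

u = 23/32 + 3*t/8 + C1*exp(2*t) + C2*exp(-4*t)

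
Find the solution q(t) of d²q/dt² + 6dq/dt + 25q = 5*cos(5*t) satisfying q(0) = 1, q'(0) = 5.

q = sin(5*t)/6 + cos(4*t)*exp(-3*t) + 43*exp(-3*t)*sin(4*t)/24

Characteristic equation r² + 6r + 25 = 0 has discriminant (6)² - 4·(25) = -64 < 0, so r = -3 ± 4i.
Hence q_h = C1*cos(4*t)*exp(-3*t) + C2*exp(-3*t)*sin(4*t).
Try q_p = A*cos(5*t) + B*sin(5*t). Substituting and equating the coefficients of cos(5t) and sin(5t) gives A = 0, B = 1/6, so q_p = sin(5*t)/6.
General solution: q = sin(5*t)/6 + C1*cos(4*t)*exp(-3*t) + C2*exp(-3*t)*sin(4*t).
Apply the initial conditions: q(0) = C1 = 1 and q'(0) = 5/6 - 3*C1 + 4*C2 = 5. Solving gives C1 = 1, C2 = 43/24.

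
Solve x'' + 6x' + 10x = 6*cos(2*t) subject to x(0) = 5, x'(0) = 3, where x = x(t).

x = cos(2*t)/5 + 2*sin(2*t)/5 + 24*cos(t)*exp(-3*t)/5 + 83*exp(-3*t)*sin(t)/5

Characteristic equation r² + 6r + 10 = 0 has discriminant (6)² - 4·(10) = -4 < 0, so r = -3 ± i.
Hence x_h = C1*cos(t)*exp(-3*t) + C2*exp(-3*t)*sin(t).
Try x_p = A*cos(2*t) + B*sin(2*t). Substituting and equating the coefficients of cos(2t) and sin(2t) gives A = 1/5, B = 2/5, so x_p = cos(2*t)/5 + 2*sin(2*t)/5.
General solution: x = cos(2*t)/5 + 2*sin(2*t)/5 + C1*cos(t)*exp(-3*t) + C2*exp(-3*t)*sin(t).
Apply the initial conditions: x(0) = 1/5 + C1 = 5 and x'(0) = 4/5 + C2 - 3*C1 = 3. Solving gives C1 = 24/5, C2 = 83/5.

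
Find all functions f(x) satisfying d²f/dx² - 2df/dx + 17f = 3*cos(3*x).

Characteristic equation r² - 2r + 17 = 0 has discriminant (-2)² - 4·(17) = -64 < 0, so r = 1 ± 4i.
Hence f_h = C1*cos(4*x)*exp(x) + C2*exp(x)*sin(4*x).
Try f_p = A*cos(3*x) + B*sin(3*x). Substituting and equating the coefficients of cos(3x) and sin(3x) gives A = 6/25, B = -9/50, so f_p = -9*sin(3*x)/50 + 6*cos(3*x)/25.

f = -9*sin(3*x)/50 + 6*cos(3*x)/25 + C1*cos(4*x)*exp(x) + C2*exp(x)*sin(4*x)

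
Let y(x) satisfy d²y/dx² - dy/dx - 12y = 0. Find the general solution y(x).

y = C1*exp(4*x) + C2*exp(-3*x)

Characteristic equation r² - r - 12 = 0 factors as (r - 4)(r + 3) = 0, so r = 4, -3.
Hence y_h = C1*exp(4*x) + C2*exp(-3*x).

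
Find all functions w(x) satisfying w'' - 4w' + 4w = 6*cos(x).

w = -24*sin(x)/25 + 18*cos(x)/25 + C1*exp(2*x) + C2*x*exp(2*x)

Characteristic equation r² - 4r + 4 = 0 has discriminant (-4)² - 4·(4) = 0, so r = 2 is a repeated root.
Hence w_h = (C1 + C2*x)*exp(2*x).
Try w_p = A*cos(x) + B*sin(x). Substituting and equating the coefficients of cos(x) and sin(x) gives A = 18/25, B = -24/25, so w_p = -24*sin(x)/25 + 18*cos(x)/25.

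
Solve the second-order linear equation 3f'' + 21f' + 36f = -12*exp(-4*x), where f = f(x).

Divide through by 3: f'' + 7f' + 12f = -4*exp(-4*x).
Characteristic equation r² + 7r + 12 = 0 factors as (r + 3)(r + 4) = 0, so r = -3, -4.
Hence f_h = C1*exp(-3*x) + C2*exp(-4*x).
Since exp(-4*x) solves the homogeneous equation (r = -4 is a root of multiplicity 1), multiply the trial by x. Try f_p = A*x*exp(-4*x). Substituting into the equation and dividing by exp(-4*x) gives A = 4, so f_p = 4*x*exp(-4*x).

f = C1*exp(-3*x) + C2*exp(-4*x) + 4*x*exp(-4*x)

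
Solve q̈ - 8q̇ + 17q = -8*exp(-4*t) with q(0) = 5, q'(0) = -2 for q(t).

Characteristic equation r² - 8r + 17 = 0 has discriminant (-8)² - 4·(17) = -4 < 0, so r = 4 ± i.
Hence q_h = C1*cos(t)*exp(4*t) + C2*exp(4*t)*sin(t).
Try q_p = A*exp(-4*t). Substituting into the equation and dividing by exp(-4*t) gives A = -8/65, so q_p = -8*exp(-4*t)/65.
General solution: q = -8*exp(-4*t)/65 + C1*cos(t)*exp(4*t) + C2*exp(4*t)*sin(t).
Apply the initial conditions: q(0) = -8/65 + C1 = 5 and q'(0) = 32/65 + C2 + 4*C1 = -2. Solving gives C1 = 333/65, C2 = -1494/65.

q = -8*exp(-4*t)/65 - 1494*exp(4*t)*sin(t)/65 + 333*cos(t)*exp(4*t)/65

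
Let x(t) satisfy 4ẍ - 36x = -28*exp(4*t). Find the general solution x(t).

x = -exp(4*t) + C1*exp(3*t) + C2*exp(-3*t)

Divide through by 4: x'' - 9x = -7*exp(4*t).
Characteristic equation r² - 9 = 0 factors as (r - 3)(r + 3) = 0, so r = 3, -3.
Hence x_h = C1*exp(3*t) + C2*exp(-3*t).
Try x_p = A*exp(4*t). Substituting into the equation and dividing by exp(4*t) gives A = -1, so x_p = -exp(4*t).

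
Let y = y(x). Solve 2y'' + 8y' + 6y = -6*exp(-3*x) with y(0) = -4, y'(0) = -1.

y = -29*exp(-x)/4 + 13*exp(-3*x)/4 + 3*x*exp(-3*x)/2

Divide through by 2: y'' + 4y' + 3y = -3*exp(-3*x).
Characteristic equation r² + 4r + 3 = 0 factors as (r + 1)(r + 3) = 0, so r = -1, -3.
Hence y_h = C1*exp(-x) + C2*exp(-3*x).
Since exp(-3*x) solves the homogeneous equation (r = -3 is a root of multiplicity 1), multiply the trial by x. Try y_p = A*x*exp(-3*x). Substituting into the equation and dividing by exp(-3*x) gives A = 3/2, so y_p = 3*x*exp(-3*x)/2.
General solution: y = C1*exp(-x) + C2*exp(-3*x) + 3*x*exp(-3*x)/2.
Apply the initial conditions: y(0) = C1 + C2 = -4 and y'(0) = 3/2 - C1 - 3*C2 = -1. Solving gives C1 = -29/4, C2 = 13/4.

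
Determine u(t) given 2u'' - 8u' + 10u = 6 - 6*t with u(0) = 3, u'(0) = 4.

u = 3/25 - 3*t/5 - 29*exp(2*t)*sin(t)/25 + 72*cos(t)*exp(2*t)/25

Divide through by 2: u'' - 4u' + 5u = 3 - 3*t.
Characteristic equation r² - 4r + 5 = 0 has discriminant (-4)² - 4·(5) = -4 < 0, so r = 2 ± i.
Hence u_h = C1*cos(t)*exp(2*t) + C2*exp(2*t)*sin(t).
For the particular solution try u_p = A0 + A1*t. Substituting and matching coefficients of each power of t gives A0 = 3/25, A1 = -3/5, so u_p = 3/25 - 3*t/5.
General solution: u = 3/25 - 3*t/5 + C1*cos(t)*exp(2*t) + C2*exp(2*t)*sin(t).
Apply the initial conditions: u(0) = 3/25 + C1 = 3 and u'(0) = -3/5 + C2 + 2*C1 = 4. Solving gives C1 = 72/25, C2 = -29/25.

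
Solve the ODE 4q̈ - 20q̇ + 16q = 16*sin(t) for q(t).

Divide through by 4: q'' - 5q' + 4q = 4*sin(t).
Characteristic equation r² - 5r + 4 = 0 factors as (r - 4)(r - 1) = 0, so r = 4, 1.
Hence q_h = C1*exp(4*t) + C2*exp(t).
Try q_p = A*cos(t) + B*sin(t). Substituting and equating the coefficients of cos(t) and sin(t) gives A = 10/17, B = 6/17, so q_p = 6*sin(t)/17 + 10*cos(t)/17.

q = 6*sin(t)/17 + 10*cos(t)/17 + C1*exp(4*t) + C2*exp(t)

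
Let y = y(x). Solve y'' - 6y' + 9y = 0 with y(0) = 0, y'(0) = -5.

y = -5*x*exp(3*x)

Characteristic equation r² - 6r + 9 = 0 has discriminant (-6)² - 4·(9) = 0, so r = 3 is a repeated root.
Hence y_h = (C1 + C2*x)*exp(3*x).
Apply the initial conditions: y(0) = C1 = 0 and y'(0) = C2 + 3*C1 = -5. Solving gives C1 = 0, C2 = -5.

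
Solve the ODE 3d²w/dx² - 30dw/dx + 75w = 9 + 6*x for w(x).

w = 19/125 + 2*x/25 + C1*exp(5*x) + C2*x*exp(5*x)

Divide through by 3: w'' - 10w' + 25w = 3 + 2*x.
Characteristic equation r² - 10r + 25 = 0 has discriminant (-10)² - 4·(25) = 0, so r = 5 is a repeated root.
Hence w_h = (C1 + C2*x)*exp(5*x).
For the particular solution try w_p = A0 + A1*x. Substituting and matching coefficients of each power of x gives A0 = 19/125, A1 = 2/25, so w_p = 19/125 + 2*x/25.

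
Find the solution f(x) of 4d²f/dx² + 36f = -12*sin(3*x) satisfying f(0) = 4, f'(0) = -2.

f = 4*cos(3*x) - 5*sin(3*x)/6 + x*cos(3*x)/2

Divide through by 4: f'' + 9f = -3*sin(3*x).
Characteristic equation r² + 9 = 0 has discriminant (0)² - 4·(9) = -36 < 0, so r = ± 3i.
Hence f_h = C1*cos(3*x) + C2*sin(3*x).
Since ±3i are characteristic roots, multiply the trial by x. Try f_p = x*(A*cos(3*x) + B*sin(3*x)). Substituting and equating the coefficients of cos(3x) and sin(3x) gives A = 1/2, B = 0, so f_p = x*cos(3*x)/2.
General solution: f = C1*cos(3*x) + C2*sin(3*x) + x*cos(3*x)/2.
Apply the initial conditions: f(0) = C1 = 4 and f'(0) = 1/2 + 3*C2 = -2. Solving gives C1 = 4, C2 = -5/6.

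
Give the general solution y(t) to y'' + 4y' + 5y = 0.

y = C1*cos(t)*exp(-2*t) + C2*exp(-2*t)*sin(t)

Characteristic equation r² + 4r + 5 = 0 has discriminant (4)² - 4·(5) = -4 < 0, so r = -2 ± i.
Hence y_h = C1*cos(t)*exp(-2*t) + C2*exp(-2*t)*sin(t).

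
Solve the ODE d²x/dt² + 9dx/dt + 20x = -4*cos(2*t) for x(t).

x = -18*sin(2*t)/145 - 16*cos(2*t)/145 + C1*exp(-4*t) + C2*exp(-5*t)

Characteristic equation r² + 9r + 20 = 0 factors as (r + 4)(r + 5) = 0, so r = -4, -5.
Hence x_h = C1*exp(-4*t) + C2*exp(-5*t).
Try x_p = A*cos(2*t) + B*sin(2*t). Substituting and equating the coefficients of cos(2t) and sin(2t) gives A = -16/145, B = -18/145, so x_p = -18*sin(2*t)/145 - 16*cos(2*t)/145.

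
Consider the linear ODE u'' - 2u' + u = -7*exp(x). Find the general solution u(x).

u = C1*exp(x) - 7*x**2*exp(x)/2 + C2*x*exp(x)

Characteristic equation r² - 2r + 1 = 0 has discriminant (-2)² - 4·(1) = 0, so r = 1 is a repeated root.
Hence u_h = (C1 + C2*x)*exp(x).
Since exp(x) solves the homogeneous equation (r = 1 is a root of multiplicity 2), multiply the trial by x^2. Try u_p = A*x^2*exp(x). Substituting into the equation and dividing by exp(x) gives A = -7/2, so u_p = -7*x^2*exp(x)/2.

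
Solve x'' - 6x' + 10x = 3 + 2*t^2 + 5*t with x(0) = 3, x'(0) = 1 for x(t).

Characteristic equation r² - 6r + 10 = 0 has discriminant (-6)² - 4·(10) = -4 < 0, so r = 3 ± i.
Hence x_h = C1*cos(t)*exp(3*t) + C2*exp(3*t)*sin(t).
For the particular solution try x_p = A0 + A1*t + A2*t^2. Substituting and matching coefficients of each power of t gives A0 = 88/125, A1 = 37/50, A2 = 1/5, so x_p = 88/125 + t^2/5 + 37*t/50.
General solution: x = 88/125 + t^2/5 + 37*t/50 + C1*cos(t)*exp(3*t) + C2*exp(3*t)*sin(t).
Apply the initial conditions: x(0) = 88/125 + C1 = 3 and x'(0) = 37/50 + C2 + 3*C1 = 1. Solving gives C1 = 287/125, C2 = -1657/250.

x = 88/125 + t**2/5 + 37*t/50 - 1657*exp(3*t)*sin(t)/250 + 287*cos(t)*exp(3*t)/125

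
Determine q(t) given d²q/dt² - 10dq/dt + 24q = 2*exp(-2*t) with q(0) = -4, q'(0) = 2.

q = -79*exp(4*t)/6 + exp(-2*t)/24 + 73*exp(6*t)/8

Characteristic equation r² - 10r + 24 = 0 factors as (r - 4)(r - 6) = 0, so r = 4, 6.
Hence q_h = C1*exp(4*t) + C2*exp(6*t).
Try q_p = A*exp(-2*t). Substituting into the equation and dividing by exp(-2*t) gives A = 1/24, so q_p = exp(-2*t)/24.
General solution: q = exp(-2*t)/24 + C1*exp(4*t) + C2*exp(6*t).
Apply the initial conditions: q(0) = 1/24 + C1 + C2 = -4 and q'(0) = -1/12 + 4*C1 + 6*C2 = 2. Solving gives C1 = -79/6, C2 = 73/8.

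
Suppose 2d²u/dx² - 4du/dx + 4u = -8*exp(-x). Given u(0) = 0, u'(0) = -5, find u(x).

Divide through by 2: u'' - 2u' + 2u = -4*exp(-x).
Characteristic equation r² - 2r + 2 = 0 has discriminant (-2)² - 4·(2) = -4 < 0, so r = 1 ± i.
Hence u_h = C1*cos(x)*exp(x) + C2*exp(x)*sin(x).
Try u_p = A*exp(-x). Substituting into the equation and dividing by exp(-x) gives A = -4/5, so u_p = -4*exp(-x)/5.
General solution: u = -4*exp(-x)/5 + C1*cos(x)*exp(x) + C2*exp(x)*sin(x).
Apply the initial conditions: u(0) = -4/5 + C1 = 0 and u'(0) = 4/5 + C1 + C2 = -5. Solving gives C1 = 4/5, C2 = -33/5.

u = -4*exp(-x)/5 - 33*exp(x)*sin(x)/5 + 4*cos(x)*exp(x)/5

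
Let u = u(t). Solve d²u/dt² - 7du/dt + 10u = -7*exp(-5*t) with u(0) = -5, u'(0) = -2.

Characteristic equation r² - 7r + 10 = 0 factors as (r - 2)(r - 5) = 0, so r = 2, 5.
Hence u_h = C1*exp(2*t) + C2*exp(5*t).
Try u_p = A*exp(-5*t). Substituting into the equation and dividing by exp(-5*t) gives A = -1/10, so u_p = -exp(-5*t)/10.
General solution: u = -exp(-5*t)/10 + C1*exp(2*t) + C2*exp(5*t).
Apply the initial conditions: u(0) = -1/10 + C1 + C2 = -5 and u'(0) = 1/2 + 2*C1 + 5*C2 = -2. Solving gives C1 = -22/3, C2 = 73/30.

u = -22*exp(2*t)/3 - exp(-5*t)/10 + 73*exp(5*t)/30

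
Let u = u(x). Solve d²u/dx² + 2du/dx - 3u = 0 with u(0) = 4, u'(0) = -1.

Characteristic equation r² + 2r - 3 = 0 factors as (r - 1)(r + 3) = 0, so r = 1, -3.
Hence u_h = C1*exp(x) + C2*exp(-3*x).
Apply the initial conditions: u(0) = C1 + C2 = 4 and u'(0) = C1 - 3*C2 = -1. Solving gives C1 = 11/4, C2 = 5/4.

u = 5*exp(-3*x)/4 + 11*exp(x)/4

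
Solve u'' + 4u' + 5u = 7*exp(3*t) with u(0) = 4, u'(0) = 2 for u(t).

Characteristic equation r² + 4r + 5 = 0 has discriminant (4)² - 4·(5) = -4 < 0, so r = -2 ± i.
Hence u_h = C1*cos(t)*exp(-2*t) + C2*exp(-2*t)*sin(t).
Try u_p = A*exp(3*t). Substituting into the equation and dividing by exp(3*t) gives A = 7/26, so u_p = 7*exp(3*t)/26.
General solution: u = 7*exp(3*t)/26 + C1*cos(t)*exp(-2*t) + C2*exp(-2*t)*sin(t).
Apply the initial conditions: u(0) = 7/26 + C1 = 4 and u'(0) = 21/26 + C2 - 2*C1 = 2. Solving gives C1 = 97/26, C2 = 225/26.

u = 7*exp(3*t)/26 + 97*cos(t)*exp(-2*t)/26 + 225*exp(-2*t)*sin(t)/26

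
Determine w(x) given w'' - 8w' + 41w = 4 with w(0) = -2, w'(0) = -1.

w = 4/41 - 86*cos(5*x)*exp(4*x)/41 + 303*exp(4*x)*sin(5*x)/205

Characteristic equation r² - 8r + 41 = 0 has discriminant (-8)² - 4·(41) = -100 < 0, so r = 4 ± 5i.
Hence w_h = C1*cos(5*x)*exp(4*x) + C2*exp(4*x)*sin(5*x).
For the particular solution try w_p = A0. Substituting and matching coefficients of each power of x gives A0 = 4/41, so w_p = 4/41.
General solution: w = 4/41 + C1*cos(5*x)*exp(4*x) + C2*exp(4*x)*sin(5*x).
Apply the initial conditions: w(0) = 4/41 + C1 = -2 and w'(0) = 4*C1 + 5*C2 = -1. Solving gives C1 = -86/41, C2 = 303/205.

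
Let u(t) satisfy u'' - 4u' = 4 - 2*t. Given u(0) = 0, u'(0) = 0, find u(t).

Characteristic equation r² - 4r = 0 factors as (r - 4)r = 0, so r = 4, 0.
Hence u_h = C1*exp(4*t) + C2.
Since 0 is a characteristic root (multiplicity 1), multiply the polynomial trial by t: try u_p = t*(A0 + A1*t). Substituting and matching coefficients of each power of t gives A0 = -7/8, A1 = 1/4, so u_p = -7*t/8 + t^2/4.
General solution: u = C2 - 7*t/8 + t^2/4 + C1*exp(4*t).
Apply the initial conditions: u(0) = C1 + C2 = 0 and u'(0) = -7/8 + 4*C1 = 0. Solving gives C1 = 7/32, C2 = -7/32.

u = -7/32 - 7*t/8 + t**2/4 + 7*exp(4*t)/32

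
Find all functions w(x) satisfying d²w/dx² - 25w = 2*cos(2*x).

Characteristic equation r² - 25 = 0 factors as (r - 5)(r + 5) = 0, so r = 5, -5.
Hence w_h = C1*exp(5*x) + C2*exp(-5*x).
Try w_p = A*cos(2*x) + B*sin(2*x). Substituting and equating the coefficients of cos(2x) and sin(2x) gives A = -2/29, B = 0, so w_p = -2*cos(2*x)/29.

w = -2*cos(2*x)/29 + C1*exp(5*x) + C2*exp(-5*x)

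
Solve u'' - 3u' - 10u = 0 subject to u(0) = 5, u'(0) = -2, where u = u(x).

u = 8*exp(5*x)/7 + 27*exp(-2*x)/7

Characteristic equation r² - 3r - 10 = 0 factors as (r - 5)(r + 2) = 0, so r = 5, -2.
Hence u_h = C1*exp(5*x) + C2*exp(-2*x).
Apply the initial conditions: u(0) = C1 + C2 = 5 and u'(0) = -2*C2 + 5*C1 = -2. Solving gives C1 = 8/7, C2 = 27/7.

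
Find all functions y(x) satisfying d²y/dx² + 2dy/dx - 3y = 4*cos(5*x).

y = -28*cos(5*x)/221 + 10*sin(5*x)/221 + C1*exp(x) + C2*exp(-3*x)

Characteristic equation r² + 2r - 3 = 0 factors as (r - 1)(r + 3) = 0, so r = 1, -3.
Hence y_h = C1*exp(x) + C2*exp(-3*x).
Try y_p = A*cos(5*x) + B*sin(5*x). Substituting and equating the coefficients of cos(5x) and sin(5x) gives A = -28/221, B = 10/221, so y_p = -28*cos(5*x)/221 + 10*sin(5*x)/221.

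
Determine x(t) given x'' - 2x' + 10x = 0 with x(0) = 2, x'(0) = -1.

x = -exp(t)*sin(3*t) + 2*cos(3*t)*exp(t)

Characteristic equation r² - 2r + 10 = 0 has discriminant (-2)² - 4·(10) = -36 < 0, so r = 1 ± 3i.
Hence x_h = C1*cos(3*t)*exp(t) + C2*exp(t)*sin(3*t).
Apply the initial conditions: x(0) = C1 = 2 and x'(0) = C1 + 3*C2 = -1. Solving gives C1 = 2, C2 = -1.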